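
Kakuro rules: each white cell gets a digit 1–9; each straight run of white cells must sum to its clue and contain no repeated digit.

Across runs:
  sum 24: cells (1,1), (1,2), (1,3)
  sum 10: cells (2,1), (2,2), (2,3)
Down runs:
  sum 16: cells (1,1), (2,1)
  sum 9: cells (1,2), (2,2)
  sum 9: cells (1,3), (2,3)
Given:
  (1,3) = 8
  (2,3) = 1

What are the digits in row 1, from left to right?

9 7 8

24 in 3 cells must be {7,8,9}; 16 in 2 cells must be {7,9}.
(1,2) = 7: the only remaining digit allowed by both the 24 across and the 9 down.
(2,1) = 7: the only remaining digit allowed by both the 10 across and the 16 down.
(2,2) = 10 − 8 = 2 completes the 10 across.
(1,1) = 24 − 15 = 9 completes the 24 across.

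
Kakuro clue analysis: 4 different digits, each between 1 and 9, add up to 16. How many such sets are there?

8

4 distinct digits from 1–9 sum between 10 and 30.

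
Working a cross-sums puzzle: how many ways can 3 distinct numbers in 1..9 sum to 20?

3 distinct digits from 1–9 sum between 6 and 24.
Enumerating: {3,8,9}, {4,7,9}, {5,6,9}, {5,7,8}.

4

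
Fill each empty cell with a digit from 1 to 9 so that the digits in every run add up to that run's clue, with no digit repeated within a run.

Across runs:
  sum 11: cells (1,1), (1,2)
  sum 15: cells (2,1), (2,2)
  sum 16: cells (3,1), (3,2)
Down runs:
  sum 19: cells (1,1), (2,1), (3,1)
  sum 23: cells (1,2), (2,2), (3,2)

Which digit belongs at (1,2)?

8

16 in 2 cells must be {7,9}; 23 in 3 cells must be {6,8,9}.
The 16 across and the 23 down share only 9, so (3,2) = 9.
(3,1) = 16 − 9 = 7 completes the 16 across.
Nothing is forced directly, so branch on (1,2), whose candidates are 6 or 8. If (1,2) = 6: then (1,1) would have to be in {5} for the 11 across but in {3,4,8,9} for the 19 down — contradiction. So (1,2) = 8.
(1,1) = 11 − 8 = 3 completes the 11 across.
(2,1) = 19 − 10 = 9 completes the 19 down.
(2,2) = 15 − 9 = 6 completes the 15 across.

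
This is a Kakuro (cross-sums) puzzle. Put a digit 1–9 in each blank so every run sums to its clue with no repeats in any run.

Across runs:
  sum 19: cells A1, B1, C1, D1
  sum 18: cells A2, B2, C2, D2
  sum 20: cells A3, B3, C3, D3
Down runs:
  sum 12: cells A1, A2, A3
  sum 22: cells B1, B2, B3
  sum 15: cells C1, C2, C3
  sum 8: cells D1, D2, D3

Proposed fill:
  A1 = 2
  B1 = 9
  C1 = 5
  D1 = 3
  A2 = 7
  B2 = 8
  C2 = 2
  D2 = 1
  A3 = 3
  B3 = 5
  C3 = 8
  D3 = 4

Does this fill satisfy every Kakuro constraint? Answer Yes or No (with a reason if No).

Yes

Across: 2+9+5+3=19; 7+8+2+1=18; 3+5+8+4=20. Down: 2+7+3=12; 9+8+5=22; 5+2+8=15; 3+1+4=8. No digit repeats within any run.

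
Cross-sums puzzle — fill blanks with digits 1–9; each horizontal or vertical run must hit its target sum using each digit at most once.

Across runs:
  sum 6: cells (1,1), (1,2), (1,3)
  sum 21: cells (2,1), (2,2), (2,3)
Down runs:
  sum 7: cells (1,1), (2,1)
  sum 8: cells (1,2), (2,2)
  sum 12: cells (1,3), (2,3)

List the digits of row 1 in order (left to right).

6 in 3 cells must be {1,2,3}.
The 6 across and the 12 down share only 3, so (1,3) = 3.
(2,3) = 12 − 3 = 9 completes the 12 down.
Nothing is forced directly, so branch on (2,1), whose candidates are 4 or 5. If (2,1) = 4: then (1,1) would have to be in {1,2} for the 6 across but in {3} for the 7 down — contradiction. So (2,1) = 5.
(1,1) = 7 − 5 = 2 completes the 7 down.
(1,2) = 6 − 5 = 1 completes the 6 across.
(2,2) = 21 − 14 = 7 completes the 21 across.

2 1 3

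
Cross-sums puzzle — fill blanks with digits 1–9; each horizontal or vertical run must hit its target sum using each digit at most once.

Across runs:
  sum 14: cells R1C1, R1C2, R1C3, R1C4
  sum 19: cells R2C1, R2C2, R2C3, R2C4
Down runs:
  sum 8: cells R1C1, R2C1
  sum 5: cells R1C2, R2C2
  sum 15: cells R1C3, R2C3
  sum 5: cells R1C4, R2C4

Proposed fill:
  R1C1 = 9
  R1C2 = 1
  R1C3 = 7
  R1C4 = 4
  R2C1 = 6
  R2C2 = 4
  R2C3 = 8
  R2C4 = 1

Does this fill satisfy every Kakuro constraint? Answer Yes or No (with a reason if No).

No — the down run R1C1–R2C1 sums to 15, not 8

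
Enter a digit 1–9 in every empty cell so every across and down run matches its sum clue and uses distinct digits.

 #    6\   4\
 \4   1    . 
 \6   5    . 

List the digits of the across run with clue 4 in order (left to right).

1 3

4 in 2 cells must be {1,3}.
R1C2 = 4 − 1 = 3 completes the 4 across.
R2C2 = 6 − 5 = 1 completes the 6 across.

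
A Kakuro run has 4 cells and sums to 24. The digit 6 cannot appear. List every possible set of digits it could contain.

{2,5,8,9}; {3,4,8,9}; {3,5,7,9}; {4,5,7,8}

4 distinct digits from 1–9 sum between 10 and 30.
Dropping sets that contain 6.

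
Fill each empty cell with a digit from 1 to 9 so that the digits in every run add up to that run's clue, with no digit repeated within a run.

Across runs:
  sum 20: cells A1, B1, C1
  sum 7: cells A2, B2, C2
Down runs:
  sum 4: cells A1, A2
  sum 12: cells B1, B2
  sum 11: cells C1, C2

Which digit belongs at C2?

2

7 in 3 cells must be {1,2,4}; 4 in 2 cells must be {1,3}.
The 20 across and the 4 down share only 3, so A1 = 3.
A2 = 4 − 3 = 1 completes the 4 down.
Given what's placed, B2 must be 4 to fit the 7 across and 12 down.
C2 = 7 − 5 = 2 completes the 7 across.
B1 = 12 − 4 = 8 completes the 12 down.
C1 = 20 − 11 = 9 completes the 20 across.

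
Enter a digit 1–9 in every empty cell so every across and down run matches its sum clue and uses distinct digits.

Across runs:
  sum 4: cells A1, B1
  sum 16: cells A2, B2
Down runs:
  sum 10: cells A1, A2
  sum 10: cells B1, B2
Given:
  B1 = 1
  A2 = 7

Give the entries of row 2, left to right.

7 9

4 in 2 cells must be {1,3}; 16 in 2 cells must be {7,9}.
A1 = 4 − 1 = 3 completes the 4 across.
B2 = 16 − 7 = 9 completes the 16 across.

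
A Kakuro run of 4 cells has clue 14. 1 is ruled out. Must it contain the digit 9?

No

The only way to make 14 from 4 distinct digits under that restriction is {2,3,4,5}, which does not contain 9.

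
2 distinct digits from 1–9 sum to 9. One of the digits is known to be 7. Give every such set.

2 distinct digits from 1–9 sum between 3 and 17.
Keeping only sets containing 7.
Only one set works: {2,7}.

{2,7}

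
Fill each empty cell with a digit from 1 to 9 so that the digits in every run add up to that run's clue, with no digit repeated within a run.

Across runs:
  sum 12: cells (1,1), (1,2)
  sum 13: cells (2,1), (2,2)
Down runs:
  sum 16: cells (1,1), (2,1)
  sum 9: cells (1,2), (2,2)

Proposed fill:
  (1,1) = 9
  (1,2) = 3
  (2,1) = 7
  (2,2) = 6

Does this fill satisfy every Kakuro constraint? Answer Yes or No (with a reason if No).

Yes

Across: 9+3=12; 7+6=13. Down: 9+7=16; 3+6=9. No digit repeats within any run.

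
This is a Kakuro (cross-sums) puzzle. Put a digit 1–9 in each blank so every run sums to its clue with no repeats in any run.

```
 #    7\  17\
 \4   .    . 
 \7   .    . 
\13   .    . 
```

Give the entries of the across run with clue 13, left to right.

4 9

4 in 2 cells must be {1,3}; 7 in 3 cells must be {1,2,4}.
The 4 across and the 7 down share only 1, so R1C1 = 1.
R1C2 = 4 − 1 = 3 completes the 4 across.
Given what's placed, R3C1 must be 4 to fit the 13 across and 7 down.
R3C2 = 13 − 4 = 9 completes the 13 across.
R2C1 = 7 − 5 = 2 completes the 7 down.
R2C2 = 7 − 2 = 5 completes the 7 across.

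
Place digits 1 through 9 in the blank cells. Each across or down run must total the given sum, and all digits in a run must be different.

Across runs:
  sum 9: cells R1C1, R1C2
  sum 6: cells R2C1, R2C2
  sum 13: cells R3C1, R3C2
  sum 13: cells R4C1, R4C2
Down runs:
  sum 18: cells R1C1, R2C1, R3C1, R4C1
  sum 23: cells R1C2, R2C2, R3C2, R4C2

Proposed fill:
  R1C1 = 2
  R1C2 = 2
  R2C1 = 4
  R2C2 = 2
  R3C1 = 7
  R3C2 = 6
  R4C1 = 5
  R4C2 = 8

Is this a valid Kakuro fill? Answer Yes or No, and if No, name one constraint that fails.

No — the down run R1C2–R4C2 sums to 18, not 23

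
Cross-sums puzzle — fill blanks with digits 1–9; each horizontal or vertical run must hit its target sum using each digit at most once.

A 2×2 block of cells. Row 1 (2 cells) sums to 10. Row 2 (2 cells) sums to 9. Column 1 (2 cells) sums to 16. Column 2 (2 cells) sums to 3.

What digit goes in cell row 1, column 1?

9

16 in 2 cells must be {7,9}; 3 in 2 cells must be {1,2}.
The 9 across and the 16 down share only 7, so (2,1) = 7.
(2,2) = 9 − 7 = 2 completes the 9 across.
(1,1) = 16 − 7 = 9 completes the 16 down.
(1,2) = 10 − 9 = 1 completes the 10 across.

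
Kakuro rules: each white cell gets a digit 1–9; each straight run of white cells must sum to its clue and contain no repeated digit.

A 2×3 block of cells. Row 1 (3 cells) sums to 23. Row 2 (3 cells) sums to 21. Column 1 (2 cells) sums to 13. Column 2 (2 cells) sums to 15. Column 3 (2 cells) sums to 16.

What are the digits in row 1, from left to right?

23 in 3 cells must be {6,8,9}; 16 in 2 cells must be {7,9}.
The 23 across and the 16 down share only 9, so (1,3) = 9.
(2,3) = 16 − 9 = 7 completes the 16 down.
Nothing is forced directly, so branch on (1,1), whose candidates are 6 or 8. If (1,1) = 6: that forces (1,2) = 8, after which (2,1) would have to be in {5,6,8,9} for the 21 across but in {7} for the 13 down — contradiction. So (1,1) = 8.
(1,2) = 23 − 17 = 6 completes the 23 across.
(2,1) = 13 − 8 = 5 completes the 13 down.
(2,2) = 21 − 12 = 9 completes the 21 across.

8, 6, 9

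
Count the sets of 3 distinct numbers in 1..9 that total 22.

3 distinct digits from 1–9 sum between 6 and 24.
Enumerating: {5,8,9}, {6,7,9}.

2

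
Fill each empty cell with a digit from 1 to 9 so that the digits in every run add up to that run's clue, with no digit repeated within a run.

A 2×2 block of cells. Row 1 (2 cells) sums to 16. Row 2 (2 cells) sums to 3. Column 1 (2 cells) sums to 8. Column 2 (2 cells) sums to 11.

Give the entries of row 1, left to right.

7 9

16 in 2 cells must be {7,9}; 3 in 2 cells must be {1,2}.
The 16 across and the 8 down share only 7, so (1,1) = 7.
(1,2) = 16 − 7 = 9 completes the 16 across.
(2,1) = 8 − 7 = 1 completes the 8 down.
(2,2) = 3 − 1 = 2 completes the 3 across.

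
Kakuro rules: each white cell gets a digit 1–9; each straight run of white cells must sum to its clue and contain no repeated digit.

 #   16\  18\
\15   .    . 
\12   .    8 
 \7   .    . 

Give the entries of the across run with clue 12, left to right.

4, 8

R2C1 = 12 − 8 = 4 completes the 12 across.
No cell is forced outright now. R1C1 can only be 7 or 9 (the digits allowed by both its 15 across and its 16 down). If R1C1 = 7: then R1C2 would have to be in {8} for the 15 across but in {1,3,4,6,7,9} for the 18 down — contradiction. So R1C1 = 9.
R1C2 = 15 − 9 = 6 completes the 15 across.
R3C1 = 16 − 13 = 3 completes the 16 down.
R3C2 = 7 − 3 = 4 completes the 7 across.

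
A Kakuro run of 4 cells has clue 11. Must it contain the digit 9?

No

The only way to make 11 from 4 distinct digits is {1,2,3,5}, which does not contain 9.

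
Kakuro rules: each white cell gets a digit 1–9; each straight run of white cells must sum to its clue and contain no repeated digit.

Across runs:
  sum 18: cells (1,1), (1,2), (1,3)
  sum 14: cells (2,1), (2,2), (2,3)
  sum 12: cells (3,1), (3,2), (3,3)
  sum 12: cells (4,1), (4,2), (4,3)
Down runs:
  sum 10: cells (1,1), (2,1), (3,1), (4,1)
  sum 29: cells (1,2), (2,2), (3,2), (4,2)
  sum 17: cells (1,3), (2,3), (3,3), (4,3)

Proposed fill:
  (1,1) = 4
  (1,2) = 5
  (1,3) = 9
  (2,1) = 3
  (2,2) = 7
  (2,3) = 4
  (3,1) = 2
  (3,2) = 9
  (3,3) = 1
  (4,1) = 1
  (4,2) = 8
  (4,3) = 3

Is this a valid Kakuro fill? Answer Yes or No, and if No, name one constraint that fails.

Across: 4+5+9=18; 3+7+4=14; 2+9+1=12; 1+8+3=12. Down: 4+3+2+1=10; 5+7+9+8=29; 9+4+1+3=17. No digit repeats within any run.

Yes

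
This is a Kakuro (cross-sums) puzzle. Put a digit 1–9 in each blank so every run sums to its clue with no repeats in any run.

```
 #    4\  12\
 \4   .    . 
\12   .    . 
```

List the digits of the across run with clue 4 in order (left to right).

4 in 2 cells must be {1,3}.
The 4 across and the 12 down share only 3, so R1C2 = 3.
The 12 across and the 4 down share only 3, so R2C1 = 3.
R2C2 = 12 − 3 = 9 completes the 12 across.
R1C1 = 4 − 3 = 1 completes the 4 across.

1 3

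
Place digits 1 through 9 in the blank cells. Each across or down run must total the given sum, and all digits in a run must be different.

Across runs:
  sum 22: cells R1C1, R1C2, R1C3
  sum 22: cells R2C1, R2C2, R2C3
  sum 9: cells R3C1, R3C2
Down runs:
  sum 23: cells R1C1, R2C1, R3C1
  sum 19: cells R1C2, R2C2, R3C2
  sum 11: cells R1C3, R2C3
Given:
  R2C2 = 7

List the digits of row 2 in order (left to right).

23 in 3 cells must be {6,8,9}.
Nothing is forced directly, so branch on R2C3, whose candidates are 6 or 9. If R2C3 = 9: then R1C3 would have to be in {5,6,7,8,9} for the 22 across but in {2} for the 11 down — contradiction. So R2C3 = 6.
R1C3 = 11 − 6 = 5 completes the 11 down.
R2C1 = 22 − 13 = 9 completes the 22 across.
Given what's placed, R1C1 must be 8 to fit the 22 across and 23 down.
R1C2 = 22 − 13 = 9 completes the 22 across.
R3C1 = 23 − 17 = 6 completes the 23 down.
R3C2 = 9 − 6 = 3 completes the 9 across.

9 7 6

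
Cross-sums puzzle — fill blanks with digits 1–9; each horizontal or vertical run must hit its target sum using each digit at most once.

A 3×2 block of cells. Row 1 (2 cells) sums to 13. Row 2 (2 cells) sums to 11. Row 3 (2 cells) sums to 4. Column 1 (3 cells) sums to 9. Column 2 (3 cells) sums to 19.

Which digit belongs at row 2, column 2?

4 in 2 cells must be {1,3}.
The 4 across and the 19 down share only 3, so (3,2) = 3.
(3,1) = 4 − 3 = 1 completes the 4 across.
Nothing is forced directly, so branch on (1,1), whose candidates are 5 or 6. If (1,1) = 5: then (1,2) would have to be in {8} for the 13 across but in {7,9} for the 19 down — contradiction. So (1,1) = 6.
(1,2) = 13 − 6 = 7 completes the 13 across.
(2,1) = 9 − 7 = 2 completes the 9 down.
(2,2) = 11 − 2 = 9 completes the 11 across.

9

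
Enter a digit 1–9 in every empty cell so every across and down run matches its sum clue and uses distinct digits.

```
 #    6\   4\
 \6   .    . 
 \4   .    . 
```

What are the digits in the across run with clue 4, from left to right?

1, 3

4 in 2 cells must be {1,3}.
The 6 across and the 4 down share only 1, so R1C2 = 1.
The 4 across and the 6 down share only 1, so R2C1 = 1.
R2C2 = 4 − 1 = 3 completes the 4 across.
R1C1 = 6 − 1 = 5 completes the 6 across.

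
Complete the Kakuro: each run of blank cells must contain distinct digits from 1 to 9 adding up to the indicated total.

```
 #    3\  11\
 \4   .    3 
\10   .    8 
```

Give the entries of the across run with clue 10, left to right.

4 in 2 cells must be {1,3}; 3 in 2 cells must be {1,2}.
R1C1 = 4 − 3 = 1 completes the 4 across.
R2C1 = 10 − 8 = 2 completes the 10 across.

2, 8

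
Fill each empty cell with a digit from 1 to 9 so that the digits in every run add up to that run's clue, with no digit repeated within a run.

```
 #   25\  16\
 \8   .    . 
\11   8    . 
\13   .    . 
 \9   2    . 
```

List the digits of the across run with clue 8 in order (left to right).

R1C1 = 6: the only remaining digit allowed by both the 8 across and the 25 down.
R1C2 = 8 − 6 = 2 completes the 8 across.
R2C2 = 11 − 8 = 3 completes the 11 across.
R3C1 = 25 − 16 = 9 completes the 25 down.
R3C2 = 13 − 9 = 4 completes the 13 across.
R4C2 = 9 − 2 = 7 completes the 9 across.

6 2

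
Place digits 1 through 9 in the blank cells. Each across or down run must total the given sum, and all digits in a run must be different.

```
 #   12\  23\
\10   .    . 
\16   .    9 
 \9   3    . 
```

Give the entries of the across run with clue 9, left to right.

3 6

16 in 2 cells must be {7,9}; 23 in 3 cells must be {6,8,9}.
R2C1 = 16 − 9 = 7 completes the 16 across.
R3C2 = 9 − 3 = 6 completes the 9 across.
R1C1 = 12 − 10 = 2 completes the 12 down.
R1C2 = 10 − 2 = 8 completes the 10 across.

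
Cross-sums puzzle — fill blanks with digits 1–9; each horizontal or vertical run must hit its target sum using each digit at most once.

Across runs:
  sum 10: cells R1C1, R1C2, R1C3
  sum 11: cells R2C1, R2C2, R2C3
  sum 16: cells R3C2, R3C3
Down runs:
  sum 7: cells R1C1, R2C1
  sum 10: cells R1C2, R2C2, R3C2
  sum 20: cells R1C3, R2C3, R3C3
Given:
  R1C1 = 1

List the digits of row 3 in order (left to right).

7 9

16 in 2 cells must be {7,9}.
R2C1 = 7 − 1 = 6 completes the 7 down.
Intersecting the 16 across with the 10 down forces R3C2 = 7.
R3C3 = 16 − 7 = 9 completes the 16 across.
R1C2 = 2: the only remaining digit allowed by both the 10 across and the 10 down.
R1C3 = 10 − 3 = 7 completes the 10 across.
R2C2 = 10 − 9 = 1 completes the 10 down.
R2C3 = 11 − 7 = 4 completes the 11 across.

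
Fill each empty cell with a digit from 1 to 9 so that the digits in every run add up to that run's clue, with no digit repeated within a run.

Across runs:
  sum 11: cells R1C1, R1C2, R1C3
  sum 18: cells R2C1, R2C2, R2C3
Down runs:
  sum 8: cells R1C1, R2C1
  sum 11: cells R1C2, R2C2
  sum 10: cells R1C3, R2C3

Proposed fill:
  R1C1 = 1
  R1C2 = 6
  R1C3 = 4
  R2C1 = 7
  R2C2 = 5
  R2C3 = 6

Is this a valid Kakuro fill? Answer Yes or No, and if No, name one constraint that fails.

Across: 1+6+4=11; 7+5+6=18. Down: 1+7=8; 6+5=11; 4+6=10. No digit repeats within any run.

Yes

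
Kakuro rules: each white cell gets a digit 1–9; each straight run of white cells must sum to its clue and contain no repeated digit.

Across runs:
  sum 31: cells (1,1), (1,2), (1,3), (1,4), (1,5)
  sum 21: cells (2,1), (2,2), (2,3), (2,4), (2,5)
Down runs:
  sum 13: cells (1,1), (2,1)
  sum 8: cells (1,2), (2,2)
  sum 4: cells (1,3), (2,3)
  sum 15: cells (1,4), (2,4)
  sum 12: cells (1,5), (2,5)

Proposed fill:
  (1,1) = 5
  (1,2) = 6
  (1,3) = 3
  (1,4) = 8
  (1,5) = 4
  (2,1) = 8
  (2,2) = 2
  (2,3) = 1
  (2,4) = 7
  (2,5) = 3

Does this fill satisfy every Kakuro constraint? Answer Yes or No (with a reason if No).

No — the across run (1,1)–(1,5) sums to 26, not 31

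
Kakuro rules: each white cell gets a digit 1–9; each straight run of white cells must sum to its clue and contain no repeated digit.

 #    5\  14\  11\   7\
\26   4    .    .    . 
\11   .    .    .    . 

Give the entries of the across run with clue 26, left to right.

4 9 8 5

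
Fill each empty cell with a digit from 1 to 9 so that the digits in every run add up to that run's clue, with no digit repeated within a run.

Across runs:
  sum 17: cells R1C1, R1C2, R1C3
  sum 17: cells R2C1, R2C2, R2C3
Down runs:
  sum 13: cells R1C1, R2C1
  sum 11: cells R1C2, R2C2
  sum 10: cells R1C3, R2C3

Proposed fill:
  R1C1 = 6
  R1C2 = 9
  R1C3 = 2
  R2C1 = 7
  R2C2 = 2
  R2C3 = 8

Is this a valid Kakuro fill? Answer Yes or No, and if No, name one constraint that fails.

Yes

Across: 6+9+2=17; 7+2+8=17. Down: 6+7=13; 9+2=11; 2+8=10. No digit repeats within any run.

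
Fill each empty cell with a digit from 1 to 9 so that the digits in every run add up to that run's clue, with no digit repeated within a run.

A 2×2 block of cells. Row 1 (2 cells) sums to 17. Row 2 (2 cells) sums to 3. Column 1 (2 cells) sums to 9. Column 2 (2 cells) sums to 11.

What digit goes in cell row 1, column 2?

9

17 in 2 cells must be {8,9}; 3 in 2 cells must be {1,2}.
The 17 across and the 9 down share only 8, so (1,1) = 8.
(1,2) = 17 − 8 = 9 completes the 17 across.
(2,1) = 9 − 8 = 1 completes the 9 down.
(2,2) = 3 − 1 = 2 completes the 3 across.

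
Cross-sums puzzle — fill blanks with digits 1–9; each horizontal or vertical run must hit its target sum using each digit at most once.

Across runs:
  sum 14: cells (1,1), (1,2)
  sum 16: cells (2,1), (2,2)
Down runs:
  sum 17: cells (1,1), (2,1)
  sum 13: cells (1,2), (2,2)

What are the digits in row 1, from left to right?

8 6

16 in 2 cells must be {7,9}; 17 in 2 cells must be {8,9}.
The 16 across and the 17 down share only 9, so (2,1) = 9.
(2,2) = 16 − 9 = 7 completes the 16 across.
(1,1) = 17 − 9 = 8 completes the 17 down.
(1,2) = 14 − 8 = 6 completes the 14 across.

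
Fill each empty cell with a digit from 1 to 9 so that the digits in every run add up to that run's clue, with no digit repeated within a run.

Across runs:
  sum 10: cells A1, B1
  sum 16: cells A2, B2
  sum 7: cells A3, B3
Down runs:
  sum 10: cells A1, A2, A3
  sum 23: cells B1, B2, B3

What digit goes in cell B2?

9

16 in 2 cells must be {7,9}; 23 in 3 cells must be {6,8,9}.
The 16 across and the 10 down share only 7, so A2 = 7.
B2 = 16 − 7 = 9 completes the 16 across.
Given what's placed, B3 must be 6 to fit the 7 across and 23 down.
B1 = 23 − 15 = 8 completes the 23 down.
A3 = 7 − 6 = 1 completes the 7 across.
A1 = 10 − 8 = 2 completes the 10 across.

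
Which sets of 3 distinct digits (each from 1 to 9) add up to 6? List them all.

{1,2,3}

3 distinct digits from 1–9 sum between 6 and 24.
Only one set works: {1,2,3}.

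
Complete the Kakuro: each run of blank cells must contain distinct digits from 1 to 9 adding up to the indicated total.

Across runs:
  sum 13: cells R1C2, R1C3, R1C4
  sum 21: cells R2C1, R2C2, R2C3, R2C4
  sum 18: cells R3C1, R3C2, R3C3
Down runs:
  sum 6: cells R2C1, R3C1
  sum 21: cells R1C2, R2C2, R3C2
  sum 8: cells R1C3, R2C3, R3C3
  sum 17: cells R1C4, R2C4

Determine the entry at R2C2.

8

17 in 2 cells must be {8,9}.
Nothing is forced directly, so branch on R1C4, whose candidates are 8 or 9. If R1C4 = 9: then R1C2 would have to be in {1,3} for the 13 across but in {4,5,6,7,8,9} for the 21 down — contradiction. So R1C4 = 8.
Given what's placed, R1C2 must be 4 to fit the 13 across and 21 down.
R1C3 = 13 − 12 = 1 completes the 13 across.
R2C4 = 17 − 8 = 9 completes the 17 down.
R2C2 = 8: the only remaining digit allowed by both the 21 across and the 21 down.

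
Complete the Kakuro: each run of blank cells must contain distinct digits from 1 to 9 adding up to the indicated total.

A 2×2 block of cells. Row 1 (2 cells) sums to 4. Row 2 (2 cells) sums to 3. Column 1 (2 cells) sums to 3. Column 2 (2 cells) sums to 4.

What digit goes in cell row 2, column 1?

4 in 2 cells must be {1,3}; 3 in 2 cells must be {1,2}.
The 4 across and the 3 down share only 1, so (1,1) = 1.
(1,2) = 4 − 1 = 3 completes the 4 across.
(2,1) = 3 − 1 = 2 completes the 3 down.
(2,2) = 3 − 2 = 1 completes the 3 across.

2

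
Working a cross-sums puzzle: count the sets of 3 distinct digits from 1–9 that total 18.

3 distinct digits from 1–9 sum between 6 and 24.

7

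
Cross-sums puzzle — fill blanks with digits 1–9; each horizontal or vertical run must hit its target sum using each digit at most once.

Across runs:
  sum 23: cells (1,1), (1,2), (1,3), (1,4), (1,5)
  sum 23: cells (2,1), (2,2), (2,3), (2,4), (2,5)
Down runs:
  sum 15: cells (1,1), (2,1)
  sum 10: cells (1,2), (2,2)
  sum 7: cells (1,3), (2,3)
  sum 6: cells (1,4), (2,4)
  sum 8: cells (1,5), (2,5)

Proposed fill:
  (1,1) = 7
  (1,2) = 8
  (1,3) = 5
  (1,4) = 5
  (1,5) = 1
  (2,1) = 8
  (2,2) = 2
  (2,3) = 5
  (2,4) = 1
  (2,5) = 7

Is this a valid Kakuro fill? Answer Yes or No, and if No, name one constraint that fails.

No — the across run (1,1)–(1,5) sums to 26, not 23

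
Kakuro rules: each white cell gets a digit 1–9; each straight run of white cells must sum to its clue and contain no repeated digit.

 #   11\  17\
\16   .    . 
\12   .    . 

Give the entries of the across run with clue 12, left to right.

4 8

16 in 2 cells must be {7,9}; 17 in 2 cells must be {8,9}.
The 16 across and the 17 down share only 9, so R1C2 = 9.
R2C2 = 17 − 9 = 8 completes the 17 down.
R1C1 = 16 − 9 = 7 completes the 16 across.
R2C1 = 12 − 8 = 4 completes the 12 across.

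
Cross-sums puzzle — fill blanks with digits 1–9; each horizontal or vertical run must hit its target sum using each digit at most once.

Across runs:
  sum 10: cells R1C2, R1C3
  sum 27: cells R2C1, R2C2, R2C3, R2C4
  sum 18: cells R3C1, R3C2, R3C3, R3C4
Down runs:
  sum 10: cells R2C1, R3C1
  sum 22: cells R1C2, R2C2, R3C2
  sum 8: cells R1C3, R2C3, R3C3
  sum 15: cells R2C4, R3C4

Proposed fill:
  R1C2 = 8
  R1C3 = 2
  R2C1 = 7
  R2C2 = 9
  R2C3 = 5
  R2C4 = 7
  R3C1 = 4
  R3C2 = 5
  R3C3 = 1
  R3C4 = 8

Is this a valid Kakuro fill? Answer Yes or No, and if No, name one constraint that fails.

No — the across run R2C1–R2C4 sums to 28, not 27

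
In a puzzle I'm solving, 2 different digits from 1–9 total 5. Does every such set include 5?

Counterexample: {1,4} sums to 5 without using 5.

No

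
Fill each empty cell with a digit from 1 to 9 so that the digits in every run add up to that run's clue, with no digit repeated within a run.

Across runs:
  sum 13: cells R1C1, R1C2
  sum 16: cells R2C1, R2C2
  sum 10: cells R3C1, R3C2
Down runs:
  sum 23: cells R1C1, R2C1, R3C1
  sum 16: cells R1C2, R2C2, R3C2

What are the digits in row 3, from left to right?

6 4

16 in 2 cells must be {7,9}; 23 in 3 cells must be {6,8,9}.
The 16 across and the 23 down share only 9, so R2C1 = 9.
R2C2 = 16 − 9 = 7 completes the 16 across.
Nothing is forced directly, so branch on R1C1, whose candidates are 6 or 8. If R1C1 = 6: then R1C2 would have to be in {7} for the 13 across but in {1,3,4,5,6,8} for the 16 down — contradiction. So R1C1 = 8.
R1C2 = 13 − 8 = 5 completes the 13 across.
R3C1 = 23 − 17 = 6 completes the 23 down.
R3C2 = 10 − 6 = 4 completes the 10 across.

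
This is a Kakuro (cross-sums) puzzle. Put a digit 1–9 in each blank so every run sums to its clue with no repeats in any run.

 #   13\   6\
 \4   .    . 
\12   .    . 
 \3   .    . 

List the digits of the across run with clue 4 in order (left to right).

4 in 2 cells must be {1,3}; 3 in 2 cells must be {1,2}; 6 in 3 cells must be {1,2,3}.
The 12 across and the 6 down share only 3, so R2C2 = 3.
Given what's placed, R1C2 must be 1 to fit the 4 across and 6 down.
R2C1 = 12 − 3 = 9 completes the 12 across.
R3C1 = 1: the only remaining digit allowed by both the 3 across and the 13 down.
R3C2 = 3 − 1 = 2 completes the 3 across.
R1C1 = 4 − 1 = 3 completes the 4 across.

3 1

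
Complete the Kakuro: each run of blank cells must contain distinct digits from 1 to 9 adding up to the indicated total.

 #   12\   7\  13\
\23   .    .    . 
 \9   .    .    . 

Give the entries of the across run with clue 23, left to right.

9 6 8

23 in 3 cells must be {6,8,9}.
The 23 across and the 7 down share only 6, so R1C2 = 6.
R2C2 = 7 − 6 = 1 completes the 7 down.
Nothing is forced directly, so branch on R2C1, whose candidates are 3 or 5. If R2C1 = 5: then R1C1 would have to be in {8,9} for the 23 across but in {7} for the 12 down — contradiction. So R2C1 = 3.
R1C1 = 12 − 3 = 9 completes the 12 down.
R1C3 = 23 − 15 = 8 completes the 23 across.
R2C3 = 9 − 4 = 5 completes the 9 across.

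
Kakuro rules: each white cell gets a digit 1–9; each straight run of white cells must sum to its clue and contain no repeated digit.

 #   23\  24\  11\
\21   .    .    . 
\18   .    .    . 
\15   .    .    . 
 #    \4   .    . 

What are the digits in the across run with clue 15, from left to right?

8 5 2

4 in 2 cells must be {1,3}; 23 in 3 cells must be {6,8,9}; 11 in 4 cells must be {1,2,3,5}.
R1C3 = 5: only digit in both the 21-across and 11-down candidate sets.
Given what's placed, R1C1 must be 9 to fit the 21 across and 23 down.
R1C2 = 21 − 14 = 7 completes the 21 across.
R4C2 = 3: the only remaining digit allowed by both the 4 across and the 24 down.
R4C3 = 4 − 3 = 1 completes the 4 across.
Nothing is forced directly, so branch on R2C3, whose candidates are 2 or 3. If R2C3 = 2: then R2C1 would have to be in {7,9} for the 18 across but in {6,8} for the 23 down — contradiction. So R2C3 = 3.
R3C3 = 11 − 9 = 2 completes the 11 down.
Nothing is forced directly, so branch on R2C1, whose candidates are 6 or 8. If R2C1 = 8: then R2C2 would have to be in {7} for the 18 across but in {5,6,8,9} for the 24 down — contradiction. So R2C1 = 6.
R2C2 = 18 − 9 = 9 completes the 18 across.
R3C1 = 23 − 15 = 8 completes the 23 down.
R3C2 = 15 − 10 = 5 completes the 15 across.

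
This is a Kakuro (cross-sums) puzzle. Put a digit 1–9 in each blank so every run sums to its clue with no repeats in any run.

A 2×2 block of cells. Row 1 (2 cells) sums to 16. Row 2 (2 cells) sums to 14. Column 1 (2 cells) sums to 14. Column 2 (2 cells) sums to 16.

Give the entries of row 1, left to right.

16 in 2 cells must be {7,9}.
The 16 across and the 14 down share only 9, so (1,1) = 9.
(1,2) = 16 − 9 = 7 completes the 16 across.
(2,1) = 14 − 9 = 5 completes the 14 down.
(2,2) = 14 − 5 = 9 completes the 14 across.

9 7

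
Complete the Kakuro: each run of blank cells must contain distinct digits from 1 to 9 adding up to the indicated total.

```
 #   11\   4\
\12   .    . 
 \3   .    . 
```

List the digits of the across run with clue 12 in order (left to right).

9 3

3 in 2 cells must be {1,2}; 4 in 2 cells must be {1,3}.
The 12 across and the 4 down share only 3, so R1C2 = 3.
The 3 across and the 11 down share only 2, so R2C1 = 2.
R2C2 = 3 − 2 = 1 completes the 3 across.
R1C1 = 12 − 3 = 9 completes the 12 across.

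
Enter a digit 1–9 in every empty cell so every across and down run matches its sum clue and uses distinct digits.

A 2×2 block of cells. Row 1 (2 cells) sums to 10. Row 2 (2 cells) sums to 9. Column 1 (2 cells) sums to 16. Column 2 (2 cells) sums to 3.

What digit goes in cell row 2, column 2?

2

16 in 2 cells must be {7,9}; 3 in 2 cells must be {1,2}.
The 9 across and the 16 down share only 7, so (2,1) = 7.
(2,2) = 9 − 7 = 2 completes the 9 across.
(1,1) = 16 − 7 = 9 completes the 16 down.
(1,2) = 10 − 9 = 1 completes the 10 across.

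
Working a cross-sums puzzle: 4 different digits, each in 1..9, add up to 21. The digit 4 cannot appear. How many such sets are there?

4 distinct digits from 1–9 sum between 10 and 30.
Dropping sets that contain 4.
Enumerating: {1,3,8,9}, {1,5,6,9}, {1,5,7,8}, {2,3,7,9}, {2,5,6,8}, {3,5,6,7}.

6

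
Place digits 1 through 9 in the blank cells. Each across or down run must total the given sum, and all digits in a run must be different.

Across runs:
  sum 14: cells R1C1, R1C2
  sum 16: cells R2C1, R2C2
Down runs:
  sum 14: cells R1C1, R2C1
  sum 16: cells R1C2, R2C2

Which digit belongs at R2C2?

16 in 2 cells must be {7,9}.
The 14 across and the 16 down share only 9, so R1C2 = 9.
The 16 across and the 14 down share only 9, so R2C1 = 9.
R2C2 = 16 − 9 = 7 completes the 16 across.
R1C1 = 14 − 9 = 5 completes the 14 across.

7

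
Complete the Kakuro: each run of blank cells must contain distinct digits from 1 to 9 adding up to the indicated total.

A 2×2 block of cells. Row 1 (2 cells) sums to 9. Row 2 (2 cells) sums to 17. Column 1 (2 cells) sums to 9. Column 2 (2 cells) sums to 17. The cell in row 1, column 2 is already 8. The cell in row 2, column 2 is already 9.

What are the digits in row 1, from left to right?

17 in 2 cells must be {8,9}.
(1,1) = 9 − 8 = 1 completes the 9 across.
(2,1) = 17 − 9 = 8 completes the 17 across.

1, 8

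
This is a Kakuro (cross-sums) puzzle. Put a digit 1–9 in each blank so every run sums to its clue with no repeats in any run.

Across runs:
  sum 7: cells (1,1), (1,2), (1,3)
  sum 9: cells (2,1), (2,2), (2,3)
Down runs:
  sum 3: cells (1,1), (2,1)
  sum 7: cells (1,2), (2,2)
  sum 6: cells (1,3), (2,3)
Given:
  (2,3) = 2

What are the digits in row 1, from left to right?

7 in 3 cells must be {1,2,4}; 3 in 2 cells must be {1,2}.
(1,3) = 6 − 2 = 4 completes the 6 down.
(2,1) = 1: the only remaining digit allowed by both the 9 across and the 3 down.
(2,2) = 9 − 3 = 6 completes the 9 across.
(1,1) = 3 − 1 = 2 completes the 3 down.
(1,2) = 7 − 6 = 1 completes the 7 across.

2 1 4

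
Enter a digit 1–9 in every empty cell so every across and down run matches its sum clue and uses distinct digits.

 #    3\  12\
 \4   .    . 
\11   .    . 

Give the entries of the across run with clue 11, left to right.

4 in 2 cells must be {1,3}; 3 in 2 cells must be {1,2}.
The 4 across and the 3 down share only 1, so R1C1 = 1.
R1C2 = 4 − 1 = 3 completes the 4 across.
R2C1 = 3 − 1 = 2 completes the 3 down.
R2C2 = 11 − 2 = 9 completes the 11 across.

2, 9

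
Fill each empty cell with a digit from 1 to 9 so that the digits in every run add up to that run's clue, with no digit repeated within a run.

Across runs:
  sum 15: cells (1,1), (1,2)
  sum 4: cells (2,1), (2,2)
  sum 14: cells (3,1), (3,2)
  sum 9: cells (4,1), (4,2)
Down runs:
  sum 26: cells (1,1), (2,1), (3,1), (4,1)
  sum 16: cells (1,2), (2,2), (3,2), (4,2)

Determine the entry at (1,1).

4 in 2 cells must be {1,3}.
Only 3 fits (2,1) under both its across sum 4 and down sum 26.
(2,2) = 4 − 3 = 1 completes the 4 across.
Nothing is forced directly, so branch on (4,1), whose candidates are 6 or 8. If (4,1) = 8: then (4,2) would have to be in {1} for the 9 across but in {2,3,4,5,6,7,8,9} for the 16 down — contradiction. So (4,1) = 6.
(4,2) = 9 − 6 = 3 completes the 9 across.
No cell is forced outright now. (1,1) can only be 8 or 9 (the digits allowed by both its 15 across and its 26 down). If (1,1) = 9: then (1,2) would have to be in {6} for the 15 across but in {4,5,7,8} for the 16 down — contradiction. So (1,1) = 8.

8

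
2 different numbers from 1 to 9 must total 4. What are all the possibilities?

2 distinct digits from 1–9 sum between 3 and 17.
Only one set works: {1,3}.

{1,3}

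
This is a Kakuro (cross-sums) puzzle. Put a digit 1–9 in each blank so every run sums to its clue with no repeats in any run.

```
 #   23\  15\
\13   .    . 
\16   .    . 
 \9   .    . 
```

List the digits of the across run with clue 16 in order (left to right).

16 in 2 cells must be {7,9}; 23 in 3 cells must be {6,8,9}.
The 16 across and the 23 down share only 9, so R2C1 = 9.
R2C2 = 16 − 9 = 7 completes the 16 across.
Nothing is forced directly, so branch on R1C1, whose candidates are 6 or 8. If R1C1 = 6: then R1C2 would have to be in {7} for the 13 across but in {2,3,5,6} for the 15 down — contradiction. So R1C1 = 8.
R1C2 = 13 − 8 = 5 completes the 13 across.
R3C1 = 23 − 17 = 6 completes the 23 down.
R3C2 = 9 − 6 = 3 completes the 9 across.

9, 7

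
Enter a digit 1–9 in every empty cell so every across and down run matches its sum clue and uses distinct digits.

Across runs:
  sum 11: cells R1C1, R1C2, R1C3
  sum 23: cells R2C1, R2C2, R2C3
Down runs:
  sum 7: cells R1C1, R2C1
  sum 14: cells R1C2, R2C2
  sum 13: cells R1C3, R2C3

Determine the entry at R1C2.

23 in 3 cells must be {6,8,9}.
The 23 across and the 7 down share only 6, so R2C1 = 6.
R1C1 = 7 − 6 = 1 completes the 7 down.
Nothing is forced directly, so branch on R1C2, whose candidates are 6 or 8. If R1C2 = 8: then R1C3 would have to be in {2} for the 11 across but in {4,5,6,7,8,9} for the 13 down — contradiction. So R1C2 = 6.
R1C3 = 11 − 7 = 4 completes the 11 across.
R2C2 = 14 − 6 = 8 completes the 14 down.
R2C3 = 23 − 14 = 9 completes the 23 across.

6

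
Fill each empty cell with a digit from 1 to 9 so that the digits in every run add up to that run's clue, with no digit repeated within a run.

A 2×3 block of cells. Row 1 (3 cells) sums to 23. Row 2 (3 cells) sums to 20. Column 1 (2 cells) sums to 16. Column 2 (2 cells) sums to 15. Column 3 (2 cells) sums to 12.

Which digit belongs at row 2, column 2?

9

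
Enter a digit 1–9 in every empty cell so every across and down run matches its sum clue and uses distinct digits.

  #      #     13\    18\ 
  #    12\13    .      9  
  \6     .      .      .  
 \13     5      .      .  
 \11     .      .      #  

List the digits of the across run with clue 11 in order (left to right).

6 in 3 cells must be {1,2,3}.
R1C2 = 13 − 9 = 4 completes the 13 across.
Nothing is forced directly, so branch on R2C1, whose candidates are 1 or 3. If R2C1 = 3: that forces R4C1 = 4, after which R4C2 would have to be in {7} for the 11 across but in {1,2,3,5,6} for the 13 down — contradiction. So R2C1 = 1.
R4C1 = 12 − 6 = 6 completes the 12 down.
R4C2 = 11 − 6 = 5 completes the 11 across.

6 5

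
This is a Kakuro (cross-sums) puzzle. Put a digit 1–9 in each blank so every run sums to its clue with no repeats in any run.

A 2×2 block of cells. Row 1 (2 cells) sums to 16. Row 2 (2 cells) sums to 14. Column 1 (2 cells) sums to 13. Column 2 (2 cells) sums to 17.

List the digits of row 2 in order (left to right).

16 in 2 cells must be {7,9}; 17 in 2 cells must be {8,9}.
The 16 across and the 17 down share only 9, so (1,2) = 9.
(2,2) = 17 − 9 = 8 completes the 17 down.
(1,1) = 16 − 9 = 7 completes the 16 across.
(2,1) = 14 − 8 = 6 completes the 14 across.

6, 8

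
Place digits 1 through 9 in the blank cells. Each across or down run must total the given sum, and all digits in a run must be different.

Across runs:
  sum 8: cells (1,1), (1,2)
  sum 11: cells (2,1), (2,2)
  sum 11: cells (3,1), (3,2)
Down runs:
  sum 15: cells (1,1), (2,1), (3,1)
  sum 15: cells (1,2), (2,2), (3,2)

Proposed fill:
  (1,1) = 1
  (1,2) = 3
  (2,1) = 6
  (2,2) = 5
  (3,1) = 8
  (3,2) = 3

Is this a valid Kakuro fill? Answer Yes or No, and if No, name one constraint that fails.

No — the down run (1,2)–(3,2) sums to 11, not 15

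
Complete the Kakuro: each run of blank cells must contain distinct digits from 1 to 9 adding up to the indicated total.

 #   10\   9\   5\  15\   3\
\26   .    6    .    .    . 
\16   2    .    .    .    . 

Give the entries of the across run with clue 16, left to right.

16 in 5 cells must be {1,2,3,4,6}; 3 in 2 cells must be {1,2}.
R1C1 = 10 − 2 = 8 completes the 10 down.
R2C2 = 9 − 6 = 3 completes the 9 down.
Given what's placed, R2C4 must be 6 to fit the 16 across and 15 down.
Given what's placed, R2C5 must be 1 to fit the 16 across and 3 down.
R1C4 = 15 − 6 = 9 completes the 15 down.
R1C5 = 3 − 1 = 2 completes the 3 down.
R2C3 = 16 − 12 = 4 completes the 16 across.

2 3 4 6 1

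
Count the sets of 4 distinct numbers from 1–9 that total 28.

2

4 distinct digits from 1–9 sum between 10 and 30.
Enumerating: {4,7,8,9}, {5,6,8,9}.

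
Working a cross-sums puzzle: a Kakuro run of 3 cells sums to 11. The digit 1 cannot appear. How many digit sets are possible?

2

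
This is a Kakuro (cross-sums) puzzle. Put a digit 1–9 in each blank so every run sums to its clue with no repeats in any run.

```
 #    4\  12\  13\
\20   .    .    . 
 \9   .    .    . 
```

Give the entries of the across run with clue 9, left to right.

1 3 5

4 in 2 cells must be {1,3}.
The 20 across and the 4 down share only 3, so R1C1 = 3.
R2C1 = 4 − 3 = 1 completes the 4 down.
Nothing is forced directly, so branch on R2C2, whose candidates are 3 or 5. If R2C2 = 5: then R1C2 would have to be in {8,9} for the 20 across but in {7} for the 12 down — contradiction. So R2C2 = 3.
R1C2 = 12 − 3 = 9 completes the 12 down.
R1C3 = 20 − 12 = 8 completes the 20 across.
R2C3 = 9 − 4 = 5 completes the 9 across.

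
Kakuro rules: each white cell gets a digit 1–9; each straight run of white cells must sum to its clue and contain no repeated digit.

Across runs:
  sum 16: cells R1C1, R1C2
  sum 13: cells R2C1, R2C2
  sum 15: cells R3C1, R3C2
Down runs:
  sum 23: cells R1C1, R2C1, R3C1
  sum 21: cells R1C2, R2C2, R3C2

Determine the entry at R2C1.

16 in 2 cells must be {7,9}; 23 in 3 cells must be {6,8,9}.
The 16 across and the 23 down share only 9, so R1C1 = 9.
R1C2 = 16 − 9 = 7 completes the 16 across.
Nothing is forced directly, so branch on R2C1, whose candidates are 6 or 8. If R2C1 = 6: then R2C2 would have to be in {7} for the 13 across but in {5,6,8,9} for the 21 down — contradiction. So R2C1 = 8.
R2C2 = 13 − 8 = 5 completes the 13 across.
R3C1 = 23 − 17 = 6 completes the 23 down.
R3C2 = 15 − 6 = 9 completes the 15 across.

8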